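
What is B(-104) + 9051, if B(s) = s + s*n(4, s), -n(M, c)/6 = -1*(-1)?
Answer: 9571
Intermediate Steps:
n(M, c) = -6 (n(M, c) = -(-6)*(-1) = -6*1 = -6)
B(s) = -5*s (B(s) = s + s*(-6) = s - 6*s = -5*s)
B(-104) + 9051 = -5*(-104) + 9051 = 520 + 9051 = 9571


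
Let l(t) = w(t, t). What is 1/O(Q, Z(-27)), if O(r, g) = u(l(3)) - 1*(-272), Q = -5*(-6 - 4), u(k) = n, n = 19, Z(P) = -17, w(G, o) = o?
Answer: 1/291 ≈ 0.0034364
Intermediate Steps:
l(t) = t
u(k) = 19
Q = 50 (Q = -5*(-10) = 50)
O(r, g) = 291 (O(r, g) = 19 - 1*(-272) = 19 + 272 = 291)
1/O(Q, Z(-27)) = 1/291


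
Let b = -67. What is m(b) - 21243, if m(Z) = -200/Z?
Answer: -1423081/67 ≈ -21240.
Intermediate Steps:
m(b) - 21243 = -200/(-67) - 21243 = -200*(-1/67) - 21243 = 200/67 - 21243 = -1423081/67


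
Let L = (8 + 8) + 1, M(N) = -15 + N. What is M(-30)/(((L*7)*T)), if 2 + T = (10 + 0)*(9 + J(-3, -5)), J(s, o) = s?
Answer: -45/6902 ≈ -0.0065198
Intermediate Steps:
L = 17 (L = 16 + 1 = 17)
T = 58 (T = -2 + (10 + 0)*(9 - 3) = -2 + 10*6 = -2 + 60 = 58)
M(-30)/(((L*7)*T)) = (-15 - 30)/(((17*7)*58)) = -45/(119*58) = -45/6902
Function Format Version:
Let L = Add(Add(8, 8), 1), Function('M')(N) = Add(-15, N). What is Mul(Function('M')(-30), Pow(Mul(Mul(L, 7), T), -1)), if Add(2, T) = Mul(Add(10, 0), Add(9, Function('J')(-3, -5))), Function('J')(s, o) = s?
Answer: Rational(-45, 6902) ≈ -0.0065198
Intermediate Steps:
L = 17 (L = Add(16, 1) = 17)
T = 58 (T = Add(-2, Mul(Add(10, 0), Add(9, -3))) = Add(-2, Mul(10, 6)) = Add(-2, 60) = 58)
Mul(Function('M')(-30), Pow(Mul(Mul(L, 7), T), -1)) = Mul(Add(-15, -30), Pow(Mul(Mul(17, 7), 58), -1)) = Mul(-45, Pow(Mul(119, 58), -1)) = Mul(-45, Pow(6902, -1)) = Mul(-45, Rational(1, 6902)) = Rational(-45, 6902)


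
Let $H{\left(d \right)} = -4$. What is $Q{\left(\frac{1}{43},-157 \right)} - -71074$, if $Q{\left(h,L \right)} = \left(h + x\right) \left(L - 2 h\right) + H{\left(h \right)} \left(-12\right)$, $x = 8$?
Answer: $\frac{129174793}{1849} \approx 69862.0$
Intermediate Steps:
$Q{\left(h,L \right)} = 48 + \left(8 + h\right) \left(L - 2 h\right)$ ($Q{\left(h,L \right)} = \left(h + 8\right) \left(L - 2 h\right) - -48 = \left(8 + h\right) \left(L - 2 h\right) + 48 = 48 + \left(8 + h\right) \left(L - 2 h\right)$)
$Q{\left(\frac{1}{43},-157 \right)} - -71074 = \left(48 - \frac{16}{43} - 2 \left(\frac{1}{43}\right)^{2} + 8 \left(-157\right) - \frac{157}{43}\right) - -71074 = \left(48 - \frac{16}{43} - \frac{2}{1849} - 1256 - \frac{157}{43}\right) + 71074 = - \frac{2241033}{1849} + 71074 = \frac{129174793}{1849}$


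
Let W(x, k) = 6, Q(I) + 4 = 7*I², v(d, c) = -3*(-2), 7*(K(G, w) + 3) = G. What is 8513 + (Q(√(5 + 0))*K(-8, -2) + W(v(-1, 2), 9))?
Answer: 58734/7 ≈ 8390.6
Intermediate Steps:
K(G, w) = -3 + G/7
v(d, c) = 6
Q(I) = -4 + 7*I²
8513 + (Q(√(5 + 0))*K(-8, -2) + W(v(-1, 2), 9)) = 8513 + ((-4 + 7*(√(5 + 0))²)*(-3 + (⅐)*(-8)) + 6) = 8513 + ((-4 + 7*(√5)²)*(-3 - 8/7) + 6) = 8513 + ((-4 + 7*5)*(-29/7) + 6) = 8513 + ((-4 + 35)*(-29/7) + 6) = 8513 + (31*(-29/7) + 6) = 8513 + (-899/7 + 6) = 8513 - 857/7 = 58734/7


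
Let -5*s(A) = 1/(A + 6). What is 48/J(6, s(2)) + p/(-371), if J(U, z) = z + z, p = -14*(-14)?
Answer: -50908/53 ≈ -960.53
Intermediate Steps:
p = 196
s(A) = -1/(5*(6 + A)) (s(A) = -1/(5*(A + 6)) = -1/(5*(6 + A)))
J(U, z) = 2*z
48/J(6, s(2)) + p/(-371) = 48/((2*(-1/(30 + 5*2)))) + 196/(-371) = 48/((2*(-1/(30 + 10)))) + 196*(-1/371) = 48/((2*(-1/40))) - 28/53 = 48/(-1/20) - 28/53 = 48*(-20) - 28/53 = -960 - 28/53 = -50908/53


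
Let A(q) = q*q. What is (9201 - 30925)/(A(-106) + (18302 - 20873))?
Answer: -21724/8665 ≈ -2.5071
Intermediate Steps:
A(q) = q**2
(9201 - 30925)/(A(-106) + (18302 - 20873)) = (9201 - 30925)/((-106)**2 + (18302 - 20873)) = -21724/(11236 - 2571) = -21724/8665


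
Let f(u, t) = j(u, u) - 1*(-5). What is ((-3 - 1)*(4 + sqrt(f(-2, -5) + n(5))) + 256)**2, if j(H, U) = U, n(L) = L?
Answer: 57728 - 3840*sqrt(2) ≈ 52297.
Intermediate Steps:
f(u, t) = 5 + u (f(u, t) = u - 1*(-5) = u + 5 = 5 + u)
((-3 - 1)*(4 + sqrt(f(-2, -5) + n(5))) + 256)**2 = ((-3 - 1)*(4 + sqrt((5 - 2) + 5)) + 256)**2 = (-4*(4 + sqrt(3 + 5)) + 256)**2 = (-4*(4 + sqrt(8)) + 256)**2 = (-4*(4 + 2*sqrt(2)) + 256)**2 = ((-16 - 8*sqrt(2)) + 256)**2 = (240 - 8*sqrt(2))**2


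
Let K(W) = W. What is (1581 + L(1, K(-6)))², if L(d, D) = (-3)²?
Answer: 2528100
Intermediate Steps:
L(d, D) = 9
(1581 + L(1, K(-6)))² = (1581 + 9)² = 1590² = 2528100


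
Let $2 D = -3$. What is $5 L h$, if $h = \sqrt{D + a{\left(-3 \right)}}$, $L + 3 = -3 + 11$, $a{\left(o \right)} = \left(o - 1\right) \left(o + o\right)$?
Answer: $\frac{75 \sqrt{10}}{2} \approx 118.59$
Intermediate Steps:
$D = - \frac{3}{2}$ ($D = \frac{1}{2} \left(-3\right) = - \frac{3}{2} \approx -1.5$)
$a{\left(o \right)} = 2 o \left(-1 + o\right)$ ($a{\left(o \right)} = \left(-1 + o\right) 2 o = 2 o \left(-1 + o\right)$)
$L = 5$ ($L = -3 + \left(-3 + 11\right) = -3 + 8 = 5$)
$h = \frac{3 \sqrt{10}}{2}$ ($h = \sqrt{- \frac{3}{2} + 2 \left(-3\right) \left(-1 - 3\right)} = \sqrt{- \frac{3}{2} + 2 \left(-3\right) \left(-4\right)} = \sqrt{- \frac{3}{2} + 24} = \sqrt{\frac{45}{2}} = \frac{3 \sqrt{10}}{2} \approx 4.7434$)
$5 L h = 5 \cdot 5 \frac{3 \sqrt{10}}{2} = 25 \frac{3 \sqrt{10}}{2} = \frac{75 \sqrt{10}}{2}$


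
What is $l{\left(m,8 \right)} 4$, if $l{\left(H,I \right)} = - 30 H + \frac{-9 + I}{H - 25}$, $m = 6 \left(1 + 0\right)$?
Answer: $- \frac{13676}{19} \approx -719.79$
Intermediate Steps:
$m = 6$ ($m = 6 \cdot 1 = 6$)
$l{\left(H,I \right)} = - 30 H + \frac{-9 + I}{-25 + H}$
$l{\left(m,8 \right)} 4 = \frac{-9 + 8 - 30 \cdot 6^{2} + 750 \cdot 6}{-25 + 6} \cdot 4 = \frac{-9 + 8 - 1080 + 4500}{-19} \cdot 4 = - \frac{-9 + 8 - 1080 + 4500}{19} \cdot 4 = \left(- \frac{1}{19}\right) 3419 \cdot 4 = \left(- \frac{3419}{19}\right) 4 = - \frac{13676}{19}$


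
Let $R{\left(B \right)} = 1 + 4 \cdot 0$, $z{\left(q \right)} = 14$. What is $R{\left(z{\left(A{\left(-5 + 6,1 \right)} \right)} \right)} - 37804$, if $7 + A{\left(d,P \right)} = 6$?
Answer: $-37803$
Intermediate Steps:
$A{\left(d,P \right)} = -1$ ($A{\left(d,P \right)} = -7 + 6 = -1$)
$R{\left(B \right)} = 1$ ($R{\left(B \right)} = 1 + 0 = 1$)
$R{\left(z{\left(A{\left(-5 + 6,1 \right)} \right)} \right)} - 37804 = 1 - 37804 = -37803$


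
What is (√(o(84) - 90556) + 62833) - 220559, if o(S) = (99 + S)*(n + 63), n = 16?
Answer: -157726 + I*√76099 ≈ -1.5773e+5 + 275.86*I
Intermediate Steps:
o(S) = 7821 + 79*S (o(S) = (99 + S)*(16 + 63) = (99 + S)*79 = 7821 + 79*S)
(√(o(84) - 90556) + 62833) - 220559 = (√((7821 + 79*84) - 90556) + 62833) - 220559 = (√((7821 + 6636) - 90556) + 62833) - 220559 = (√(14457 - 90556) + 62833) - 220559 = (√(-76099) + 62833) - 220559 = (I*√76099 + 62833) - 220559 = (62833 + I*√76099) - 220559 = -157726 + I*√76099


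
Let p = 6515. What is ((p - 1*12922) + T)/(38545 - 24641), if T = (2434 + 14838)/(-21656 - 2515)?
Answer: -14080079/30552144 ≈ -0.46085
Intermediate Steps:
T = -17272/24171 (T = 17272/(-24171) = 17272*(-1/24171) = -17272/24171 ≈ -0.71457)
((p - 1*12922) + T)/(38545 - 24641) = ((6515 - 1*12922) - 17272/24171)/(38545 - 24641) = ((6515 - 12922) - 17272/24171)/13904 = (-6407 - 17272/24171)*(1/13904) = -154880869/24171*1/13904 = -14080079/30552144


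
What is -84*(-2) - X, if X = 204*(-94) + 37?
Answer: 19307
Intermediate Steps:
X = -19139 (X = -19176 + 37 = -19139)
-84*(-2) - X = -84*(-2) - 1*(-19139) = 168 + 19139 = 19307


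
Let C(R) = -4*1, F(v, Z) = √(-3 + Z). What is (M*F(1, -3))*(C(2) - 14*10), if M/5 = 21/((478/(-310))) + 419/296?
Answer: 77700510*I*√6/8843 ≈ 21523.0*I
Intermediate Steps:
M = -4316695/70744 (M = 5*(21/((478/(-310))) + 419/296) = 5*(21/((478*(-1/310))) + 419*(1/296)) = 5*(21/(-239/155) + 419/296) = 5*(21*(-155/239) + 419/296) = 5*(-3255/239 + 419/296) = 5*(-863339/70744) = -4316695/70744 ≈ -61.019)
C(R) = -4
(M*F(1, -3))*(C(2) - 14*10) = (-4316695*√(-3 - 3)/70744)*(-4 - 14*10) = (-4316695*I*√6/70744)*(-4 - 140) = -4316695*I*√6/70744*(-144) = 77700510*I*√6/8843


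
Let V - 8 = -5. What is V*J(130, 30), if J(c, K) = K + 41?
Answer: 213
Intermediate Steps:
J(c, K) = 41 + K
V = 3 (V = 8 - 5 = 3)
V*J(130, 30) = 3*(41 + 30) = 3*71 = 213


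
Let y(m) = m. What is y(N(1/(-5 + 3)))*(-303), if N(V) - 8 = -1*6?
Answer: -606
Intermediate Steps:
N(V) = 2 (N(V) = 8 - 1*6 = 8 - 6 = 2)
y(N(1/(-5 + 3)))*(-303) = 2*(-303) = -606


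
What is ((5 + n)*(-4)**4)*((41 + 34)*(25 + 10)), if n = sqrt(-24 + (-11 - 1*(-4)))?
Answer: 3360000 + 672000*I*sqrt(31) ≈ 3.36e+6 + 3.7415e+6*I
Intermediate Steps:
n = I*sqrt(31) (n = sqrt(-24 + (-11 + 4)) = sqrt(-24 - 7) = sqrt(-31) = I*sqrt(31) ≈ 5.5678*I)
((5 + n)*(-4)**4)*((41 + 34)*(25 + 10)) = ((5 + I*sqrt(31))*(-4)**4)*((41 + 34)*(25 + 10)) = ((5 + I*sqrt(31))*256)*(75*35) = (1280 + 256*I*sqrt(31))*2625 = 3360000 + 672000*I*sqrt(31)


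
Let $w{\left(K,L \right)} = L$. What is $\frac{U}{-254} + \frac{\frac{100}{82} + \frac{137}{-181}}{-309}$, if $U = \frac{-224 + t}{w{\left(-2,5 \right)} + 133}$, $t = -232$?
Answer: $\frac{77109589}{6698112969} \approx 0.011512$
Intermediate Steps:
$U = - \frac{76}{23}$ ($U = \frac{-224 - 232}{5 + 133} = - \frac{456}{138} = \left(-456\right) \frac{1}{138} = - \frac{76}{23} \approx -3.3043$)
$\frac{U}{-254} + \frac{\frac{100}{82} + \frac{137}{-181}}{-309} = - \frac{76}{23 \left(-254\right)} + \frac{\frac{100}{82} + \frac{137}{-181}}{-309} = \left(- \frac{76}{23}\right) \left(- \frac{1}{254}\right) + \left(100 \cdot \frac{1}{82} + 137 \left(- \frac{1}{181}\right)\right) \left(- \frac{1}{309}\right) = \frac{38}{2921} + \left(\frac{50}{41} - \frac{137}{181}\right) \left(- \frac{1}{309}\right) = \frac{38}{2921} + \frac{3433}{7421} \left(- \frac{1}{309}\right) = \frac{38}{2921} - \frac{3433}{2293089} = \frac{77109589}{6698112969}$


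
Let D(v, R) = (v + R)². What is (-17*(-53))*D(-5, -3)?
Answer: 57664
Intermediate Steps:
D(v, R) = (R + v)²
(-17*(-53))*D(-5, -3) = (-17*(-53))*(-3 - 5)² = 901*(-8)² = 901*64 = 57664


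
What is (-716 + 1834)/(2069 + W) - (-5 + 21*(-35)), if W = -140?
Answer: 1428578/1929 ≈ 740.58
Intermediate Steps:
(-716 + 1834)/(2069 + W) - (-5 + 21*(-35)) = (-716 + 1834)/(2069 - 140) - (-5 + 21*(-35)) = 1118/1929 - (-5 - 735) = 1118*(1/1929) - 1*(-740) = 1118/1929 + 740 = 1428578/1929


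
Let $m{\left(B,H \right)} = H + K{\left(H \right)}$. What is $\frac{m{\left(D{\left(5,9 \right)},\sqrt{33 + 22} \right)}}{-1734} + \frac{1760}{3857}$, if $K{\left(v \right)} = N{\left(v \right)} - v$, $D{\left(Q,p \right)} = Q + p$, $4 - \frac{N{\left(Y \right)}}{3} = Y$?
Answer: $\frac{500926}{1114673} + \frac{\sqrt{55}}{578} \approx 0.46222$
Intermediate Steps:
$N{\left(Y \right)} = 12 - 3 Y$
$K{\left(v \right)} = 12 - 4 v$ ($K{\left(v \right)} = \left(12 - 3 v\right) - v = 12 - 4 v$)
$m{\left(B,H \right)} = 12 - 3 H$ ($m{\left(B,H \right)} = H - \left(-12 + 4 H\right) = 12 - 3 H$)
$\frac{m{\left(D{\left(5,9 \right)},\sqrt{33 + 22} \right)}}{-1734} + \frac{1760}{3857} = \frac{12 - 3 \sqrt{33 + 22}}{-1734} + \frac{1760}{3857} = \left(12 - 3 \sqrt{55}\right) \left(- \frac{1}{1734}\right) + 1760 \cdot \frac{1}{3857} = \left(- \frac{2}{289} + \frac{\sqrt{55}}{578}\right) + \frac{1760}{3857} = \frac{500926}{1114673} + \frac{\sqrt{55}}{578}$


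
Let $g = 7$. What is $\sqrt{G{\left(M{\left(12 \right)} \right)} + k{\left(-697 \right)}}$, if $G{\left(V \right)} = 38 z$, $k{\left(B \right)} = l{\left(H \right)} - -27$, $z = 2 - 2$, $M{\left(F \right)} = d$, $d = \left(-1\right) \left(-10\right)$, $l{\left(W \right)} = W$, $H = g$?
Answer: $\sqrt{34} \approx 5.8309$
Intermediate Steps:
$H = 7$
$d = 10$
$M{\left(F \right)} = 10$
$z = 0$
$k{\left(B \right)} = 34$ ($k{\left(B \right)} = 7 - -27 = 7 + 27 = 34$)
$G{\left(V \right)} = 0$ ($G{\left(V \right)} = 38 \cdot 0 = 0$)
$\sqrt{G{\left(M{\left(12 \right)} \right)} + k{\left(-697 \right)}} = \sqrt{0 + 34} = \sqrt{34}$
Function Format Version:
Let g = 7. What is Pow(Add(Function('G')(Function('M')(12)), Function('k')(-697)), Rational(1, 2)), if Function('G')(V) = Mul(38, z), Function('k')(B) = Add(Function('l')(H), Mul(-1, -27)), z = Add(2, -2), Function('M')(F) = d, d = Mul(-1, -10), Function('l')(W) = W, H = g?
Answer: Pow(34, Rational(1, 2)) ≈ 5.8309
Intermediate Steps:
H = 7
d = 10
Function('M')(F) = 10
z = 0
Function('k')(B) = 34 (Function('k')(B) = Add(7, Mul(-1, -27)) = Add(7, 27) = 34)
Function('G')(V) = 0 (Function('G')(V) = Mul(38, 0) = 0)
Pow(Add(Function('G')(Function('M')(12)), Function('k')(-697)), Rational(1, 2)) = Pow(Add(0, 34), Rational(1, 2)) = Pow(34, Rational(1, 2))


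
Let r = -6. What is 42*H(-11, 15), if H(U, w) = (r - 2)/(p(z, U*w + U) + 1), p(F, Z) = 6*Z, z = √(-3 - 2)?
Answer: 336/1055 ≈ 0.31848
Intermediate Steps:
z = I*√5 (z = √(-5) = I*√5 ≈ 2.2361*I)
H(U, w) = -8/(1 + 6*U + 6*U*w) (H(U, w) = (-6 - 2)/(6*(U*w + U) + 1) = -8/(6*(U + U*w) + 1) = -8/((6*U + 6*U*w) + 1) = -8/(1 + 6*U + 6*U*w))
42*H(-11, 15) = 42*(-8/(1 + 6*(-11)*(1 + 15))) = 42*(-8/(1 + 6*(-11)*16)) = 42*(-8/(1 - 1056)) = 42*(-8/(-1055)) = 42*(-8*(-1/1055)) = 42*(8/1055) = 336/1055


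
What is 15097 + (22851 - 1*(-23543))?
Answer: 61491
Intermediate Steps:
15097 + (22851 - 1*(-23543)) = 15097 + (22851 + 23543) = 15097 + 46394 = 61491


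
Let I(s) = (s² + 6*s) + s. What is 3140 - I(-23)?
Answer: 2772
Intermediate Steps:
I(s) = s² + 7*s
3140 - I(-23) = 3140 - (-23)*(7 - 23) = 3140 - (-23)*(-16) = 3140 - 1*368 = 3140 - 368 = 2772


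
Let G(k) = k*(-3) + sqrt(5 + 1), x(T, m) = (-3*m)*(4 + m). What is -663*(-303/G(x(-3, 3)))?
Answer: 12656007/11905 - 66963*sqrt(6)/11905 ≈ 1049.3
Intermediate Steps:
x(T, m) = -3*m*(4 + m)
G(k) = sqrt(6) - 3*k (G(k) = -3*k + sqrt(6) = sqrt(6) - 3*k)
-663*(-303/G(x(-3, 3))) = -663*(-303/(sqrt(6) - (-9)*3*(4 + 3))) = -663*(-303/(sqrt(6) - (-9)*3*7)) = -663*(-303/(sqrt(6) - 3*(-63))) = -663*(-303/(sqrt(6) + 189)) = -663*(-303/(189 + sqrt(6))) = -663/(-63/101 - sqrt(6)/303)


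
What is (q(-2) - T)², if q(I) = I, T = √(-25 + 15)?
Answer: (2 + I*√10)² ≈ -6.0 + 12.649*I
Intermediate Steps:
T = I*√10 (T = √(-10) = I*√10 ≈ 3.1623*I)
(q(-2) - T)² = (-2 - I*√10)²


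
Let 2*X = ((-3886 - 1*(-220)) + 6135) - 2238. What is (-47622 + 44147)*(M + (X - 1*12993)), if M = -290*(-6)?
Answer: 77405625/2 ≈ 3.8703e+7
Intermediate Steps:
X = 231/2 (X = (((-3886 - 1*(-220)) + 6135) - 2238)/2 = (((-3886 + 220) + 6135) - 2238)/2 = ((-3666 + 6135) - 2238)/2 = (2469 - 2238)/2 = (½)*231 = 231/2 ≈ 115.50)
M = 1740
(-47622 + 44147)*(M + (X - 1*12993)) = (-47622 + 44147)*(1740 + (231/2 - 1*12993)) = -3475*(1740 + (231/2 - 12993)) = -3475*(1740 - 25755/2) = -3475*(-22275/2) = 77405625/2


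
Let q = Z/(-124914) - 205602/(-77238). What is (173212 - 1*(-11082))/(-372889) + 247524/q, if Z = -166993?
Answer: 4497491633344557038/72658313498791 ≈ 61899.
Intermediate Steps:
q = 2143376309/536005974 (q = -166993/(-124914) - 205602/(-77238) = -166993*(-1/124914) - 205602*(-1/77238) = 166993/124914 + 34267/12873 = 2143376309/536005974 ≈ 3.9988)
(173212 - 1*(-11082))/(-372889) + 247524/q = (173212 - 1*(-11082))/(-372889) + 247524/(2143376309/536005974) = (173212 + 11082)*(-1/372889) + 247524*(536005974/2143376309) = 184294*(-1/372889) + 132674342708376/2143376309 = -16754/33899 + 132674342708376/2143376309 = 4497491633344557038/72658313498791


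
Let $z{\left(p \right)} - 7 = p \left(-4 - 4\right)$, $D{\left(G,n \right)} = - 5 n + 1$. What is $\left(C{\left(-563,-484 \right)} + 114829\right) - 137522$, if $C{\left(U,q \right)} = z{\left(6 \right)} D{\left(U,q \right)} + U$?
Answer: $-122517$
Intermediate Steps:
$D{\left(G,n \right)} = 1 - 5 n$
$z{\left(p \right)} = 7 - 8 p$ ($z{\left(p \right)} = 7 + p \left(-4 - 4\right) = 7 + p \left(-8\right) = 7 - 8 p$)
$C{\left(U,q \right)} = -41 + U + 205 q$ ($C{\left(U,q \right)} = \left(7 - 48\right) \left(1 - 5 q\right) + U = - 41 \left(1 - 5 q\right) + U = \left(-41 + 205 q\right) + U = -41 + U + 205 q$)
$\left(C{\left(-563,-484 \right)} + 114829\right) - 137522 = \left(\left(-41 - 563 + 205 \left(-484\right)\right) + 114829\right) - 137522 = \left(\left(-41 - 563 - 99220\right) + 114829\right) - 137522 = \left(-99824 + 114829\right) - 137522 = 15005 - 137522 = -122517$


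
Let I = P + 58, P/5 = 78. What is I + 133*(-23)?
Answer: -2611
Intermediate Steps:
P = 390 (P = 5*78 = 390)
I = 448 (I = 390 + 58 = 448)
I + 133*(-23) = 448 + 133*(-23) = 448 - 3059 = -2611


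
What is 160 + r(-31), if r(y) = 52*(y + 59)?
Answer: 1616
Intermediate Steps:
r(y) = 3068 + 52*y (r(y) = 52*(59 + y) = 3068 + 52*y)
160 + r(-31) = 160 + (3068 + 52*(-31)) = 160 + (3068 - 1612) = 160 + 1456 = 1616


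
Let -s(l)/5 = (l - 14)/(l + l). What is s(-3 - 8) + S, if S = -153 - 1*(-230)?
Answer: 1569/22 ≈ 71.318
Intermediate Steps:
S = 77 (S = -153 + 230 = 77)
s(l) = -5*(-14 + l)/(2*l) (s(l) = -5*(l - 14)/(l + l) = -5*(-14 + l)/(2*l))
s(-3 - 8) + S = (-5/2 + 35/(-3 - 8)) + 77 = (-5/2 + 35/(-11)) + 77 = (-5/2 + 35*(-1/11)) + 77 = (-5/2 - 35/11) + 77 = -125/22 + 77 = 1569/22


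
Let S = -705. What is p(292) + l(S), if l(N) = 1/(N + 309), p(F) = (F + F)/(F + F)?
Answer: 395/396 ≈ 0.99747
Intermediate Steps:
p(F) = 1 (p(F) = (2*F)/((2*F)) = (2*F)*(1/(2*F)) = 1)
l(N) = 1/(309 + N)
p(292) + l(S) = 1 + 1/(309 - 705) = 1 + 1/(-396) = 1 - 1/396 = 395/396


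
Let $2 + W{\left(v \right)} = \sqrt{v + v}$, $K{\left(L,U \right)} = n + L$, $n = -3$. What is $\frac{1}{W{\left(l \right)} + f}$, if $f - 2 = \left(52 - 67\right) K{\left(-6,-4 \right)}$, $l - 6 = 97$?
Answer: $\frac{135}{18019} - \frac{\sqrt{206}}{18019} \approx 0.0066956$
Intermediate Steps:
$K{\left(L,U \right)} = -3 + L$
$l = 103$ ($l = 6 + 97 = 103$)
$W{\left(v \right)} = -2 + \sqrt{2} \sqrt{v}$ ($W{\left(v \right)} = -2 + \sqrt{v + v} = -2 + \sqrt{2 v} = -2 + \sqrt{2} \sqrt{v}$)
$f = 137$ ($f = 2 + \left(52 - 67\right) \left(-3 - 6\right) = 2 - -135 = 2 + 135 = 137$)
$\frac{1}{W{\left(l \right)} + f} = \frac{1}{\left(-2 + \sqrt{2} \sqrt{103}\right) + 137} = \frac{1}{\left(-2 + \sqrt{206}\right) + 137} = \frac{1}{135 + \sqrt{206}}$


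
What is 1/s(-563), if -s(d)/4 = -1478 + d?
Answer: 1/8164 ≈ 0.00012249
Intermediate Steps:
s(d) = 5912 - 4*d (s(d) = -4*(-1478 + d) = 5912 - 4*d)
1/s(-563) = 1/(5912 - 4*(-563)) = 1/(5912 + 2252) = 1/8164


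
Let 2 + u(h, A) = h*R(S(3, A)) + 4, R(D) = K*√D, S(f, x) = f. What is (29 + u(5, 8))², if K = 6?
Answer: 3661 + 1860*√3 ≈ 6882.6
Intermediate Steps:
R(D) = 6*√D
u(h, A) = 2 + 6*h*√3 (u(h, A) = -2 + (h*(6*√3) + 4) = -2 + (6*h*√3 + 4) = -2 + (4 + 6*h*√3) = 2 + 6*h*√3)
(29 + u(5, 8))² = (29 + (2 + 6*5*√3))² = (29 + (2 + 30*√3))² = (31 + 30*√3)²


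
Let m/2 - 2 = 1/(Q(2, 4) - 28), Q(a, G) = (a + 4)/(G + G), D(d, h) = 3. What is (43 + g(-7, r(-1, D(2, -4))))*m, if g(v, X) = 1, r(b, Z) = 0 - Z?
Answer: 18832/109 ≈ 172.77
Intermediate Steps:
r(b, Z) = -Z
Q(a, G) = (4 + a)/(2*G) (Q(a, G) = (4 + a)/((2*G)) = (4 + a)*(1/(2*G)) = (4 + a)/(2*G))
m = 428/109 (m = 4 + 2/((1/2)*(4 + 2)/4 - 28) = 4 + 2/((1/2)*(1/4)*6 - 28) = 4 + 2/(3/4 - 28) = 4 + 2/(-109/4) = 4 + 2*(-4/109) = 4 - 8/109 = 428/109 ≈ 3.9266)
(43 + g(-7, r(-1, D(2, -4))))*m = (43 + 1)*(428/109) = 44*(428/109) = 18832/109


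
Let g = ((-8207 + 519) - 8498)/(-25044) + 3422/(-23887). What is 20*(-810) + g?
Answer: -4845480359593/299113014 ≈ -16200.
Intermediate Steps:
g = 150467207/299113014 (g = (-7688 - 8498)*(-1/25044) + 3422*(-1/23887) = -16186*(-1/25044) - 3422/23887 = 8093/12522 - 3422/23887 = 150467207/299113014 ≈ 0.50305)
20*(-810) + g = 20*(-810) + 150467207/299113014 = -16200 + 150467207/299113014 = -4845480359593/299113014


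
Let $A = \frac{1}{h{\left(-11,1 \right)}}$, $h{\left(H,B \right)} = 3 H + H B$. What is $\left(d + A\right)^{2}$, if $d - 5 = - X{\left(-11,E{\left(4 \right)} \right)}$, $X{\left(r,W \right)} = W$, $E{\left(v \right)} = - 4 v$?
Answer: $\frac{851929}{1936} \approx 440.05$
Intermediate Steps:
$h{\left(H,B \right)} = 3 H + B H$
$A = - \frac{1}{44}$ ($A = \frac{1}{\left(-11\right) \left(3 + 1\right)} = \frac{1}{\left(-11\right) 4} = \frac{1}{-44} = - \frac{1}{44} \approx -0.022727$)
$d = 21$ ($d = 5 - \left(-4\right) 4 = 5 - -16 = 5 + 16 = 21$)
$\left(d + A\right)^{2} = \left(21 - \frac{1}{44}\right)^{2} = \left(\frac{923}{44}\right)^{2} = \frac{851929}{1936}$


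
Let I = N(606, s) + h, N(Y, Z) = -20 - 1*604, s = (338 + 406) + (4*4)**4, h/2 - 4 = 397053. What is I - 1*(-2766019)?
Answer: 3559509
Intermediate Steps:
h = 794114 (h = 8 + 2*397053 = 8 + 794106 = 794114)
s = 66280 (s = 744 + 16**4 = 744 + 65536 = 66280)
N(Y, Z) = -624 (N(Y, Z) = -20 - 604 = -624)
I = 793490 (I = -624 + 794114 = 793490)
I - 1*(-2766019) = 793490 - 1*(-2766019) = 793490 + 2766019 = 3559509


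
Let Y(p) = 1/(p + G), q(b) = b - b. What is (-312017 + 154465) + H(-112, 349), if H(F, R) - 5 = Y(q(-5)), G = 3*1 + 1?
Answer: -630187/4 ≈ -1.5755e+5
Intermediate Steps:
q(b) = 0
G = 4 (G = 3 + 1 = 4)
Y(p) = 1/(4 + p) (Y(p) = 1/(p + 4) = 1/(4 + p))
H(F, R) = 21/4 (H(F, R) = 5 + 1/(4 + 0) = 5 + 1/4 = 5 + ¼ = 21/4)
(-312017 + 154465) + H(-112, 349) = (-312017 + 154465) + 21/4 = -157552 + 21/4 = -630187/4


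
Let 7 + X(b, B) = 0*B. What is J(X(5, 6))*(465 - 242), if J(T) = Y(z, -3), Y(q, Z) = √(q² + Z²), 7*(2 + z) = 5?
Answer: 669*√58/7 ≈ 727.85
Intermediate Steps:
z = -9/7 (z = -2 + (⅐)*5 = -2 + 5/7 = -9/7 ≈ -1.2857)
X(b, B) = -7 (X(b, B) = -7 + 0*B = -7 + 0 = -7)
Y(q, Z) = √(Z² + q²)
J(T) = 3*√58/7 (J(T) = √((-3)² + (-9/7)²) = √(9 + 81/49) = √(522/49) = 3*√58/7)
J(X(5, 6))*(465 - 242) = (3*√58/7)*(465 - 242) = (3*√58/7)*223 = 669*√58/7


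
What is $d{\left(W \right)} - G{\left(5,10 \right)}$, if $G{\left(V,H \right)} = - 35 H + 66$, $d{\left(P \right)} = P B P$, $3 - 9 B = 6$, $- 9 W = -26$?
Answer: $\frac{68336}{243} \approx 281.22$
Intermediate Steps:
$W = \frac{26}{9}$ ($W = \left(- \frac{1}{9}\right) \left(-26\right) = \frac{26}{9} \approx 2.8889$)
$B = - \frac{1}{3}$ ($B = \frac{1}{3} - \frac{2}{3} = - \frac{1}{3} \approx -0.33333$)
$d{\left(P \right)} = - \frac{P^{2}}{3}$ ($d{\left(P \right)} = P \left(- \frac{1}{3}\right) P = - \frac{P}{3} P = - \frac{P^{2}}{3}$)
$G{\left(V,H \right)} = 66 - 35 H$
$d{\left(W \right)} - G{\left(5,10 \right)} = - \frac{\left(\frac{26}{9}\right)^{2}}{3} - \left(66 - 350\right) = \left(- \frac{1}{3}\right) \frac{676}{81} - \left(66 - 350\right) = - \frac{676}{243} - -284 = - \frac{676}{243} + 284 = \frac{68336}{243}$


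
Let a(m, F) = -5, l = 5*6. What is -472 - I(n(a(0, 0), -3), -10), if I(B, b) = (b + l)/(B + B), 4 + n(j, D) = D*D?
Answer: -474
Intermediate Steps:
l = 30
n(j, D) = -4 + D² (n(j, D) = -4 + D*D = -4 + D²)
I(B, b) = (30 + b)/(2*B) (I(B, b) = (b + 30)/(B + B) = (30 + b)/((2*B)) = (30 + b)*(1/(2*B)) = (30 + b)/(2*B))
-472 - I(n(a(0, 0), -3), -10) = -472 - (30 - 10)/(2*(-4 + (-3)²)) = -472 - 20/(2*(-4 + 9)) = -472 - 20/(2*5) = -472 - 1*2 = -472 - 2 = -474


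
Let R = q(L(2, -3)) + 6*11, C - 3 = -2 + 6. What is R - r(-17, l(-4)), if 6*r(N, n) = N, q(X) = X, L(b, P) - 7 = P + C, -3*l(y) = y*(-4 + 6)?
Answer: 479/6 ≈ 79.833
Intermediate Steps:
l(y) = -2*y/3 (l(y) = -y*(-4 + 6)/3 = -y*2/3 = -2*y/3)
C = 7 (C = 3 + (-2 + 6) = 3 + 4 = 7)
L(b, P) = 14 + P (L(b, P) = 7 + (P + 7) = 7 + (7 + P) = 14 + P)
r(N, n) = N/6
R = 77 (R = (14 - 3) + 6*11 = 11 + 66 = 77)
R - r(-17, l(-4)) = 77 - (-17)/6 = 77 - 1*(-17/6) = 77 + 17/6 = 479/6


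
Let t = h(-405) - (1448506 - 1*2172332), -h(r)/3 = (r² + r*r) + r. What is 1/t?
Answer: -1/259109 ≈ -3.8594e-6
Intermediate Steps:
h(r) = -6*r² - 3*r (h(r) = -3*((r² + r*r) + r) = -3*((r² + r²) + r) = -3*(2*r² + r) = -3*(r + 2*r²) = -6*r² - 3*r)
t = -259109 (t = -3*(-405)*(1 + 2*(-405)) - (1448506 - 1*2172332) = -3*(-405)*(1 - 810) - (1448506 - 2172332) = -3*(-405)*(-809) - 1*(-723826) = -982935 + 723826 = -259109)
1/t = 1/(-259109) = -1/259109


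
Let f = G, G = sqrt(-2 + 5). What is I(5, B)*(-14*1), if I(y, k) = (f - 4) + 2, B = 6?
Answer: 28 - 14*sqrt(3) ≈ 3.7513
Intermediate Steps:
G = sqrt(3) ≈ 1.7320
f = sqrt(3) ≈ 1.7320
I(y, k) = -2 + sqrt(3) (I(y, k) = (sqrt(3) - 4) + 2 = (-4 + sqrt(3)) + 2 = -2 + sqrt(3))
I(5, B)*(-14*1) = (-2 + sqrt(3))*(-14*1) = (-2 + sqrt(3))*(-14) = 28 - 14*sqrt(3)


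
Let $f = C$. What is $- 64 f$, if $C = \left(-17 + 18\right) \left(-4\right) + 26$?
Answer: $-1408$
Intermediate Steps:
$C = 22$ ($C = 1 \left(-4\right) + 26 = -4 + 26 = 22$)
$f = 22$
$- 64 f = \left(-64\right) 22 = -1408$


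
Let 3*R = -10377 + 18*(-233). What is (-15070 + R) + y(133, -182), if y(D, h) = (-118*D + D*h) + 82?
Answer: -59745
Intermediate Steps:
R = -4857 (R = (-10377 + 18*(-233))/3 = (-10377 - 4194)/3 = (⅓)*(-14571) = -4857)
y(D, h) = 82 - 118*D + D*h
(-15070 + R) + y(133, -182) = (-15070 - 4857) + (82 - 118*133 + 133*(-182)) = -19927 + (82 - 15694 - 24206) = -19927 - 39818 = -59745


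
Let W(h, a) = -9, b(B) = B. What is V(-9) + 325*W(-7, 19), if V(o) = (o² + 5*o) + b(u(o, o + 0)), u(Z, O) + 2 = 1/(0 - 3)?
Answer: -8674/3 ≈ -2891.3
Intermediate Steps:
u(Z, O) = -7/3 (u(Z, O) = -2 + 1/(0 - 3) = -2 + 1/(-3) = -2 - ⅓ = -7/3)
V(o) = -7/3 + o² + 5*o (V(o) = (o² + 5*o) - 7/3 = -7/3 + o² + 5*o)
V(-9) + 325*W(-7, 19) = (-7/3 + (-9)² + 5*(-9)) + 325*(-9) = (-7/3 + 81 - 45) - 2925 = 101/3 - 2925 = -8674/3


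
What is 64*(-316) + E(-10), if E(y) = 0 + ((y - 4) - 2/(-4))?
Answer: -40475/2 ≈ -20238.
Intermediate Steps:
E(y) = -7/2 + y (E(y) = 0 + ((-4 + y) - 2*(-1/4)) = 0 + ((-4 + y) + 1/2) = 0 + (-7/2 + y) = -7/2 + y)
64*(-316) + E(-10) = 64*(-316) + (-7/2 - 10) = -20224 - 27/2 = -40475/2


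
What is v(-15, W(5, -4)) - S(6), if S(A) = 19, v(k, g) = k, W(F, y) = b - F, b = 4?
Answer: -34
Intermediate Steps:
W(F, y) = 4 - F
v(-15, W(5, -4)) - S(6) = -15 - 1*19 = -15 - 19 = -34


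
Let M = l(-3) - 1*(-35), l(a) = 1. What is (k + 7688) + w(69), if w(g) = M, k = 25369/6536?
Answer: 50509433/6536 ≈ 7727.9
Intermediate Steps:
k = 25369/6536 (k = 25369*(1/6536) = 25369/6536 ≈ 3.8814)
M = 36 (M = 1 - 1*(-35) = 1 + 35 = 36)
w(g) = 36
(k + 7688) + w(69) = (25369/6536 + 7688) + 36 = 50274137/6536 + 36 = 50509433/6536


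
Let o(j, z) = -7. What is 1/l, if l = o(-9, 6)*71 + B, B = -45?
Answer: -1/542 ≈ -0.0018450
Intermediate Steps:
l = -542 (l = -7*71 - 45 = -497 - 45 = -542)
1/l = 1/(-542) = -1/542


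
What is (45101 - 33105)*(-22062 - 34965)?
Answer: -684095892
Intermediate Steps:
(45101 - 33105)*(-22062 - 34965) = 11996*(-57027) = -684095892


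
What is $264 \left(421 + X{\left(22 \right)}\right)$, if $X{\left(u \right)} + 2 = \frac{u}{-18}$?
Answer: $\frac{330880}{3} \approx 1.1029 \cdot 10^{5}$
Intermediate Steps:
$X{\left(u \right)} = -2 - \frac{u}{18}$ ($X{\left(u \right)} = -2 + \frac{u}{-18} = -2 + u \left(- \frac{1}{18}\right) = -2 - \frac{u}{18}$)
$264 \left(421 + X{\left(22 \right)}\right) = 264 \left(421 - \frac{29}{9}\right) = 264 \cdot \frac{3760}{9} = \frac{330880}{3}$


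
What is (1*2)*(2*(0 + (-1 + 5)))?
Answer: 16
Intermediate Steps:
(1*2)*(2*(0 + (-1 + 5))) = 2*(2*(0 + 4)) = 2*(2*4) = 2*8 = 16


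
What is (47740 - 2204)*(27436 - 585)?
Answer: 1222687136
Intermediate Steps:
(47740 - 2204)*(27436 - 585) = 45536*26851 = 1222687136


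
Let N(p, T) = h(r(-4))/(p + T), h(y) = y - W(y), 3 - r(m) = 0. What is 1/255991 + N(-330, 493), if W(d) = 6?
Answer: -767810/41726533 ≈ -0.018401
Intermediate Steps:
r(m) = 3 (r(m) = 3 - 1*0 = 3 + 0 = 3)
h(y) = -6 + y (h(y) = y - 1*6 = y - 6 = -6 + y)
N(p, T) = -3/(T + p) (N(p, T) = (-6 + 3)/(p + T) = -3/(T + p))
1/255991 + N(-330, 493) = 1/255991 - 3/(493 - 330) = 1/255991 - 3/163 = -767810/41726533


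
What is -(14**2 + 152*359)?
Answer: -54764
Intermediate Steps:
-(14**2 + 152*359) = -(196 + 54568) = -1*54764 = -54764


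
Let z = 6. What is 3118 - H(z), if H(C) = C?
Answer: 3112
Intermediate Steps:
3118 - H(z) = 3118 - 1*6 = 3118 - 6 = 3112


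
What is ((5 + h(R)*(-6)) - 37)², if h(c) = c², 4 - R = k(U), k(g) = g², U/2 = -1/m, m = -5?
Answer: 5669487616/390625 ≈ 14514.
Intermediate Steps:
U = ⅖ (U = 2*(-1/(-5)) = 2*(-1*(-⅕)) = 2*(⅕) = ⅖ ≈ 0.40000)
R = 96/25 (R = 4 - (⅖)² = 4 - 1*4/25 = 4 - 4/25 = 96/25 ≈ 3.8400)
((5 + h(R)*(-6)) - 37)² = ((5 + (96/25)²*(-6)) - 37)² = ((5 + (9216/625)*(-6)) - 37)² = ((5 - 55296/625) - 37)² = (-52171/625 - 37)² = (-75296/625)² = 5669487616/390625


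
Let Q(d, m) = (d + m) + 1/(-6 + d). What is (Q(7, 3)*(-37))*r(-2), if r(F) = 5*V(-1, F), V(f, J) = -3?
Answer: 6105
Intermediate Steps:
r(F) = -15 (r(F) = 5*(-3) = -15)
Q(d, m) = d + m + 1/(-6 + d)
(Q(7, 3)*(-37))*r(-2) = (((1 + 7**2 - 6*7 - 6*3 + 7*3)/(-6 + 7))*(-37))*(-15) = (((1 + 49 - 42 - 18 + 21)/1)*(-37))*(-15) = ((1*11)*(-37))*(-15) = (11*(-37))*(-15) = -407*(-15) = 6105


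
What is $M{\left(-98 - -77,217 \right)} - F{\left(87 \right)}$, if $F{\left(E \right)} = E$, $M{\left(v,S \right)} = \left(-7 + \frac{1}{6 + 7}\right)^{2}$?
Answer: $- \frac{6603}{169} \approx -39.071$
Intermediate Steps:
$M{\left(v,S \right)} = \frac{8100}{169}$ ($M{\left(v,S \right)} = \left(-7 + \frac{1}{13}\right)^{2} = \left(- \frac{90}{13}\right)^{2} = \frac{8100}{169}$)
$M{\left(-98 - -77,217 \right)} - F{\left(87 \right)} = \frac{8100}{169} - 87 = - \frac{6603}{169}$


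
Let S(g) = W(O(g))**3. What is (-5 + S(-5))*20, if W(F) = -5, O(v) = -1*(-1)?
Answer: -2600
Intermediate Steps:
O(v) = 1
S(g) = -125 (S(g) = (-5)**3 = -125)
(-5 + S(-5))*20 = (-5 - 125)*20 = -130*20 = -2600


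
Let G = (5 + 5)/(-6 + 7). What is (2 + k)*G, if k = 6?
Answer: 80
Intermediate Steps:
G = 10 (G = 10/1 = 10*1 = 10)
(2 + k)*G = (2 + 6)*10 = 8*10 = 80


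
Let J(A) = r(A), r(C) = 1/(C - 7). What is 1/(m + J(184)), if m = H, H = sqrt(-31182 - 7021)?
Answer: 177/1196861788 - 31329*I*sqrt(38203)/1196861788 ≈ 1.4789e-7 - 0.0051162*I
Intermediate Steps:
r(C) = 1/(-7 + C)
J(A) = 1/(-7 + A)
H = I*sqrt(38203) (H = sqrt(-38203) = I*sqrt(38203) ≈ 195.46*I)
m = I*sqrt(38203) ≈ 195.46*I
1/(m + J(184)) = 1/(I*sqrt(38203) + 1/(-7 + 184)) = 1/(I*sqrt(38203) + 1/177) = 1/(1/177 + I*sqrt(38203))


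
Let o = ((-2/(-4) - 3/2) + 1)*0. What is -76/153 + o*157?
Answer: -76/153 ≈ -0.49673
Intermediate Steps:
o = 0 (o = ((-2*(-¼) - 3*½) + 1)*0 = ((½ - 3/2) + 1)*0 = (-1 + 1)*0 = 0*0 = 0)
-76/153 + o*157 = -76/153 + 0*157 = -76*1/153 + 0 = -76/153 + 0 = -76/153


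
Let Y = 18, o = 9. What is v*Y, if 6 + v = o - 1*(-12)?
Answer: 270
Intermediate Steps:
v = 15 (v = -6 + (9 - 1*(-12)) = -6 + (9 + 12) = -6 + 21 = 15)
v*Y = 15*18 = 270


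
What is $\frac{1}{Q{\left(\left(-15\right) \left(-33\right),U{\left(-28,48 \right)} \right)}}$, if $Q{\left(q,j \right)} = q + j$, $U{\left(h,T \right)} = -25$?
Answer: $\frac{1}{470} \approx 0.0021277$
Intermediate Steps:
$Q{\left(q,j \right)} = j + q$
$\frac{1}{Q{\left(\left(-15\right) \left(-33\right),U{\left(-28,48 \right)} \right)}} = \frac{1}{-25 - -495} = \frac{1}{-25 + 495} = \frac{1}{470}$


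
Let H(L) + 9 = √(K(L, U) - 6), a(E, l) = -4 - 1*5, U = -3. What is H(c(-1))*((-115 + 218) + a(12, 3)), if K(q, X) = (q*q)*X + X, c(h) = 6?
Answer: -846 + 282*I*√13 ≈ -846.0 + 1016.8*I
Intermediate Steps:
a(E, l) = -9 (a(E, l) = -4 - 5 = -9)
K(q, X) = X + X*q² (K(q, X) = q²*X + X = X*q² + X = X + X*q²)
H(L) = -9 + √(-9 - 3*L²) (H(L) = -9 + √(-3*(1 + L²) - 6) = -9 + √((-3 - 3*L²) - 6) = -9 + √(-9 - 3*L²))
H(c(-1))*((-115 + 218) + a(12, 3)) = (-9 + √(-9 - 3*6²))*((-115 + 218) - 9) = (-9 + √(-9 - 3*36))*(103 - 9) = (-9 + √(-9 - 108))*94 = (-9 + √(-117))*94 = (-9 + 3*I*√13)*94 = -846 + 282*I*√13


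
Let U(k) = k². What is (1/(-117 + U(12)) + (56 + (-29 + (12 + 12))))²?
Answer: 1898884/729 ≈ 2604.8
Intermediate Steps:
(1/(-117 + U(12)) + (56 + (-29 + (12 + 12))))² = (1/(-117 + 12²) + (56 + (-29 + (12 + 12))))² = (1/(-117 + 144) + (56 + (-29 + 24)))² = (1/27 + (56 - 5))² = (1/27 + 51)² = (1378/27)² = 1898884/729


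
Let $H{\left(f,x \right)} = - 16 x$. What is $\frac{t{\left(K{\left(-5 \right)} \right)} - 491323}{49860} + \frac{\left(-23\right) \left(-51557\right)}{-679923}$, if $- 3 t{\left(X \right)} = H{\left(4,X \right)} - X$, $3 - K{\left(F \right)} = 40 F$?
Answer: $- \frac{65400701083}{5650160130} \approx -11.575$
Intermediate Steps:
$K{\left(F \right)} = 3 - 40 F$
$t{\left(X \right)} = \frac{17 X}{3}$ ($t{\left(X \right)} = - \frac{- 16 X - X}{3} = - \frac{\left(-17\right) X}{3} = \frac{17 X}{3}$)
$\frac{t{\left(K{\left(-5 \right)} \right)} - 491323}{49860} + \frac{\left(-23\right) \left(-51557\right)}{-679923} = \frac{\frac{17 \left(3 - -200\right)}{3} - 491323}{49860} + \frac{\left(-23\right) \left(-51557\right)}{-679923} = \left(\frac{17 \left(3 + 200\right)}{3} - 491323\right) \frac{1}{49860} + 1185811 \left(- \frac{1}{679923}\right) = \left(\frac{17}{3} \cdot 203 - 491323\right) \frac{1}{49860} - \frac{1185811}{679923} = \left(\frac{3451}{3} - 491323\right) \frac{1}{49860} - \frac{1185811}{679923} = \left(- \frac{1470518}{3}\right) \frac{1}{49860} - \frac{1185811}{679923} = - \frac{735259}{74790} - \frac{1185811}{679923} = - \frac{65400701083}{5650160130}$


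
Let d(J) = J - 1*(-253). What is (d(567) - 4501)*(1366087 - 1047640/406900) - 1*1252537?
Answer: -102331470342338/20345 ≈ -5.0298e+9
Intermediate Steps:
d(J) = 253 + J (d(J) = J + 253 = 253 + J)
(d(567) - 4501)*(1366087 - 1047640/406900) - 1*1252537 = ((253 + 567) - 4501)*(1366087 - 1047640/406900) - 1*1252537 = (820 - 4501)*(1366087 - 1047640*1/406900) - 1252537 = -3681*(1366087 - 52382/20345) - 1252537 = -3681*27792987633/20345 - 1252537 = -102305987477073/20345 - 1252537 = -102331470342338/20345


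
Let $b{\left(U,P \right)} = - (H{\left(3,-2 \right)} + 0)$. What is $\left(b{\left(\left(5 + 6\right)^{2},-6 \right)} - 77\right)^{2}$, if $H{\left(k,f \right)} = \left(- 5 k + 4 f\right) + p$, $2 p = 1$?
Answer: $\frac{11881}{4} \approx 2970.3$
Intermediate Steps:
$p = \frac{1}{2}$ ($p = \frac{1}{2} \cdot 1 = \frac{1}{2} \approx 0.5$)
$H{\left(k,f \right)} = \frac{1}{2} - 5 k + 4 f$ ($H{\left(k,f \right)} = \left(- 5 k + 4 f\right) + \frac{1}{2} = \frac{1}{2} - 5 k + 4 f$)
$b{\left(U,P \right)} = \frac{45}{2}$ ($b{\left(U,P \right)} = - (\left(\frac{1}{2} - 15 + 4 \left(-2\right)\right) + 0) = - (\left(\frac{1}{2} - 15 - 8\right) + 0) = - (- \frac{45}{2} + 0) = \left(-1\right) \left(- \frac{45}{2}\right) = \frac{45}{2}$)
$\left(b{\left(\left(5 + 6\right)^{2},-6 \right)} - 77\right)^{2} = \left(\frac{45}{2} - 77\right)^{2} = \left(- \frac{109}{2}\right)^{2} = \frac{11881}{4}$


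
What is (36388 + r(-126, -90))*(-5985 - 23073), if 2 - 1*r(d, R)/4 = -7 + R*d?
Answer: 259662288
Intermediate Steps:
r(d, R) = 36 - 4*R*d (r(d, R) = 8 - 4*(-7 + R*d) = 8 + (28 - 4*R*d) = 36 - 4*R*d)
(36388 + r(-126, -90))*(-5985 - 23073) = (36388 + (36 - 4*(-90)*(-126)))*(-5985 - 23073) = (36388 + (36 - 45360))*(-29058) = (36388 - 45324)*(-29058) = -8936*(-29058) = 259662288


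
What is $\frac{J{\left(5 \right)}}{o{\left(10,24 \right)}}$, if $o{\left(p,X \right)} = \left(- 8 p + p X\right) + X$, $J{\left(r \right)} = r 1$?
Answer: $\frac{5}{184} \approx 0.027174$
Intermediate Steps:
$J{\left(r \right)} = r$
$o{\left(p,X \right)} = X - 8 p + X p$ ($o{\left(p,X \right)} = \left(- 8 p + X p\right) + X = X - 8 p + X p$)
$\frac{J{\left(5 \right)}}{o{\left(10,24 \right)}} = \frac{5}{24 - 80 + 24 \cdot 10} = \frac{5}{24 - 80 + 240} = \frac{5}{184}$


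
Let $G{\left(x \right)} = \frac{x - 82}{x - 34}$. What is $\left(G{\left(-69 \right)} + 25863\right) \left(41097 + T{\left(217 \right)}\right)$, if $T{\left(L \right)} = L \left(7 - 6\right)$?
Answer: $\frac{110062148560}{103} \approx 1.0686 \cdot 10^{9}$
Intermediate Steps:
$G{\left(x \right)} = \frac{-82 + x}{-34 + x}$
$T{\left(L \right)} = L$ ($T{\left(L \right)} = L \left(7 - 6\right) = L 1 = L$)
$\left(G{\left(-69 \right)} + 25863\right) \left(41097 + T{\left(217 \right)}\right) = \left(\frac{-82 - 69}{-34 - 69} + 25863\right) \left(41097 + 217\right) = \left(\frac{1}{-103} \left(-151\right) + 25863\right) 41314 = \left(\left(- \frac{1}{103}\right) \left(-151\right) + 25863\right) 41314 = \left(\frac{151}{103} + 25863\right) 41314 = \frac{2664040}{103} \cdot 41314 = \frac{110062148560}{103}$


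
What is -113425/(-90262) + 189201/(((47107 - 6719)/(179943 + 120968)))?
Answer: 2569430264235991/1822750828 ≈ 1.4096e+6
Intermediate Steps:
-113425/(-90262) + 189201/(((47107 - 6719)/(179943 + 120968))) = -113425*(-1/90262) + 189201/((40388/300911)) = 113425/90262 + 189201/((40388*(1/300911))) = 113425/90262 + 189201/(40388/300911) = 113425/90262 + 189201*(300911/40388) = 113425/90262 + 56932662111/40388 = 2569430264235991/1822750828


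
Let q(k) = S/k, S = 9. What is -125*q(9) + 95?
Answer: -30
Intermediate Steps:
q(k) = 9/k
-125*q(9) + 95 = -1125/9 + 95 = -125*1 + 95 = -125 + 95 = -30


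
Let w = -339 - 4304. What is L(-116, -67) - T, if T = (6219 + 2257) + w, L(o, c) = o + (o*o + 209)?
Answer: 9716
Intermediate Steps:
w = -4643
L(o, c) = 209 + o + o² (L(o, c) = o + (o² + 209) = o + (209 + o²) = 209 + o + o²)
T = 3833 (T = (6219 + 2257) - 4643 = 8476 - 4643 = 3833)
L(-116, -67) - T = (209 - 116 + (-116)²) - 1*3833 = (209 - 116 + 13456) - 3833 = 13549 - 3833 = 9716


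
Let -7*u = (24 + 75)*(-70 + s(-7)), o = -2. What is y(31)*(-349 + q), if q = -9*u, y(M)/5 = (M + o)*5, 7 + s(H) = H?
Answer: -8004725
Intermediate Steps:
s(H) = -7 + H
y(M) = -50 + 25*M (y(M) = 5*((M - 2)*5) = 5*((-2 + M)*5) = 5*(-10 + 5*M) = -50 + 25*M)
u = 1188 (u = -(24 + 75)*(-70 + (-7 - 7))/7 = -99*(-70 - 14)/7 = -99*(-84)/7 = -1/7*(-8316) = 1188)
q = -10692 (q = -9*1188 = -10692)
y(31)*(-349 + q) = (-50 + 25*31)*(-349 - 10692) = (-50 + 775)*(-11041) = 725*(-11041) = -8004725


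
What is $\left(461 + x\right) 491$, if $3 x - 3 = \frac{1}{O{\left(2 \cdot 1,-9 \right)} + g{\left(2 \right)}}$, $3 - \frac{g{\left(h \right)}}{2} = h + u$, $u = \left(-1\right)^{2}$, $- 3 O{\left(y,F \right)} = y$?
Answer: $\frac{453193}{2} \approx 2.266 \cdot 10^{5}$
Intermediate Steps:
$O{\left(y,F \right)} = - \frac{y}{3}$
$u = 1$
$g{\left(h \right)} = 4 - 2 h$ ($g{\left(h \right)} = 6 - 2 \left(h + 1\right) = 6 - 2 \left(1 + h\right) = 6 - \left(2 + 2 h\right) = 4 - 2 h$)
$x = \frac{1}{2}$ ($x = 1 + \frac{1}{3 \left(- \frac{2 \cdot 1}{3} + \left(4 - 4\right)\right)} = 1 + \frac{1}{3 \left(\left(- \frac{1}{3}\right) 2 + \left(4 - 4\right)\right)} = 1 + \frac{1}{3 \left(- \frac{2}{3} + 0\right)} = 1 + \frac{1}{3 \left(- \frac{2}{3}\right)} = 1 + \frac{1}{3} \left(- \frac{3}{2}\right) = 1 - \frac{1}{2} = \frac{1}{2} \approx 0.5$)
$\left(461 + x\right) 491 = \left(461 + \frac{1}{2}\right) 491 = \frac{923}{2} \cdot 491 = \frac{453193}{2}$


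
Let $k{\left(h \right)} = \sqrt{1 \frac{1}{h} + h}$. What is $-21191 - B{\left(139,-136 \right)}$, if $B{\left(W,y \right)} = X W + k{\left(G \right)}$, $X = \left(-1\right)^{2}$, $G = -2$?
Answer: $-21330 - \frac{i \sqrt{10}}{2} \approx -21330.0 - 1.5811 i$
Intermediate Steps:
$k{\left(h \right)} = \sqrt{h + \frac{1}{h}}$ ($k{\left(h \right)} = \sqrt{\frac{1}{h} + h} = \sqrt{h + \frac{1}{h}}$)
$X = 1$
$B{\left(W,y \right)} = W + \frac{i \sqrt{10}}{2}$ ($B{\left(W,y \right)} = 1 W + \sqrt{-2 + \frac{1}{-2}} = W + \sqrt{-2 - \frac{1}{2}} = W + \sqrt{- \frac{5}{2}} = W + \frac{i \sqrt{10}}{2}$)
$-21191 - B{\left(139,-136 \right)} = -21191 - \left(139 + \frac{i \sqrt{10}}{2}\right) = -21330 - \frac{i \sqrt{10}}{2}$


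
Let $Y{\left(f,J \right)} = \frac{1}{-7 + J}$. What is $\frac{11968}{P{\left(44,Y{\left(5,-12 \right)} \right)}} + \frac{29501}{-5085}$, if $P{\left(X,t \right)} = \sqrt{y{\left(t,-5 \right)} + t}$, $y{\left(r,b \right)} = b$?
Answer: $- \frac{29501}{5085} - \frac{1496 i \sqrt{114}}{3} \approx -5.8016 - 5324.3 i$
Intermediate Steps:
$P{\left(X,t \right)} = \sqrt{-5 + t}$
$\frac{11968}{P{\left(44,Y{\left(5,-12 \right)} \right)}} + \frac{29501}{-5085} = \frac{11968}{\sqrt{-5 + \frac{1}{-7 - 12}}} + \frac{29501}{-5085} = \frac{11968}{\sqrt{-5 + \frac{1}{-19}}} + 29501 \left(- \frac{1}{5085}\right) = \frac{11968}{\sqrt{-5 - \frac{1}{19}}} - \frac{29501}{5085} = \frac{11968}{\sqrt{- \frac{96}{19}}} - \frac{29501}{5085} = \frac{11968}{\frac{4}{19} i \sqrt{114}} - \frac{29501}{5085} = 11968 \left(- \frac{i \sqrt{114}}{24}\right) - \frac{29501}{5085} = - \frac{1496 i \sqrt{114}}{3} - \frac{29501}{5085} = - \frac{29501}{5085} - \frac{1496 i \sqrt{114}}{3}$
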